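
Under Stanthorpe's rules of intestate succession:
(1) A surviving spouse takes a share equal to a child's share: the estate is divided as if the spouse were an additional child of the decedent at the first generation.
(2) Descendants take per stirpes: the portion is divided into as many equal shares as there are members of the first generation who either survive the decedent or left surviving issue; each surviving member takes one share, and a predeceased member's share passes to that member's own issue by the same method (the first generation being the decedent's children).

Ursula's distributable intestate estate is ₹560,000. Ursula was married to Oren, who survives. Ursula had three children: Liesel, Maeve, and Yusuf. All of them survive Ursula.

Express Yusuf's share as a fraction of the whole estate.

The spouse counts as an additional share at the children's level, so there are 4 primary shares of ₹140,000. Oren takes one such share (₹140,000).
The children's combined portion (₹420,000) is divided into 3 shares of ₹140,000: Liesel, Maeve, and Yusuf each take ₹140,000.

Yusuf receives 1/4 of the estate.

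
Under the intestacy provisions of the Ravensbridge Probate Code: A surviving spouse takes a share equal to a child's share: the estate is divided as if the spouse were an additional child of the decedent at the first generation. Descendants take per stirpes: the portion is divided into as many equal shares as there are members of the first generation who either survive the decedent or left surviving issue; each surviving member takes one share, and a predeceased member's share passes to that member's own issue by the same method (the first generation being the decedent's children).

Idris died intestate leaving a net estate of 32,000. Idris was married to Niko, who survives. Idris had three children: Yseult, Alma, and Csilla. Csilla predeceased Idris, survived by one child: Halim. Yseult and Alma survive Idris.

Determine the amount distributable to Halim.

The spouse counts as an additional share at the children's level, so there are 4 primary shares of 8,000. Niko takes one such share (8,000).
The children's combined portion (24,000) is divided into 3 shares of 8,000: Yseult and Alma each take 8,000; Csilla's 8,000 share passes to Csilla's issue.
Csilla's share (8,000) passes entirely to Halim.

Halim receives 8,000.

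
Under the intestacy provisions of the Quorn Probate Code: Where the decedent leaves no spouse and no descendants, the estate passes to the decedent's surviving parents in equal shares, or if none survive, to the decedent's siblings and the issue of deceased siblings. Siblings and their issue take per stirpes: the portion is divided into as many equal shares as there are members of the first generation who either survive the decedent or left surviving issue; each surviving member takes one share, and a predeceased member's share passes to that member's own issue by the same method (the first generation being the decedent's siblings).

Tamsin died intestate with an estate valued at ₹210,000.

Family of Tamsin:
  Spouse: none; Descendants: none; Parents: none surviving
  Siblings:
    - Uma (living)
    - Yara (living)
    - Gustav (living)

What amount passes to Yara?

Yara receives ₹70,000.

The entire ₹210,000 passes to the siblings and their issue.
That amount (₹210,000) is divided into 3 shares of ₹70,000: Uma, Yara, and Gustav each take ₹70,000.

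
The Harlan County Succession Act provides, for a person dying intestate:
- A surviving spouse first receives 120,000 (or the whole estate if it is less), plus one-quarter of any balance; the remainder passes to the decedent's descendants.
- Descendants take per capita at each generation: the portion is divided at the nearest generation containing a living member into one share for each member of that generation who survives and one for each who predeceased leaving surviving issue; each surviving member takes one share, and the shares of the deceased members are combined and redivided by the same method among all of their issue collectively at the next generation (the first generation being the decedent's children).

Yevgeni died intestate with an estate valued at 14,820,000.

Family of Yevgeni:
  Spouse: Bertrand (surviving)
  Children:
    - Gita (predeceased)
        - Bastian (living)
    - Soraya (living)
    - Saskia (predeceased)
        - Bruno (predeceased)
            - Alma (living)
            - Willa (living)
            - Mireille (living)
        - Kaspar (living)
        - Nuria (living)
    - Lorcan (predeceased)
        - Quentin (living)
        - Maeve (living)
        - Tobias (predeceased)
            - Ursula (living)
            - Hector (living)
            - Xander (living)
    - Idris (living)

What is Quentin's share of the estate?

Bertrand first takes 120,000, leaving a balance of 14,700,000. Bertrand then takes one-quarter of the balance (3,675,000), for a total of 3,795,000. The remaining 11,025,000 passes to the descendants.
The descendants' portion (11,025,000) is divided at the children's generation into 5 shares of 2,205,000. Soraya and Idris each take 2,205,000. The 3 shares of the deceased (Gita, Saskia, and Lorcan) are combined into a pool of 6,615,000.
That pool (6,615,000) is divided at the grandchildren's generation into 7 shares of 945,000. Bastian, Kaspar, Nuria, Quentin, and Maeve each take 945,000. The 2 shares of the deceased (Bruno and Tobias) are combined into a pool of 1,890,000.
That pool (1,890,000) is divided at the great-grandchildren's generation equally among Alma, Willa, Mireille, Ursula, Hector, and Xander: 315,000 each.

Quentin receives 945,000.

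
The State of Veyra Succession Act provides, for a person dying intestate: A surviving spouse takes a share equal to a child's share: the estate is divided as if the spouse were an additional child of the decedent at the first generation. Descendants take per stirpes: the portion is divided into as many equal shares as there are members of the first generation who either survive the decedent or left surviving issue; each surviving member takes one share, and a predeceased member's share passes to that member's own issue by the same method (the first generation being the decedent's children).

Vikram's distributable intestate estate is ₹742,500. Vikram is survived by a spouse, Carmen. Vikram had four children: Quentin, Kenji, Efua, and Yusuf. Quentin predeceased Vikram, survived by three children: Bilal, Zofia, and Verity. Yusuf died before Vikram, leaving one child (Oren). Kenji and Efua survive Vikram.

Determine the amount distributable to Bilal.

Bilal receives ₹49,500.

The spouse counts as an additional share at the children's level, so there are 5 primary shares of ₹148,500. Carmen takes one such share (₹148,500).
The children's combined portion (₹594,000) is divided into 4 shares of ₹148,500: Kenji and Efua each take ₹148,500; Quentin's ₹148,500 share passes to Quentin's issue; Yusuf's ₹148,500 share passes to Yusuf's issue.
Quentin's share (₹148,500) is divided into 3 shares of ₹49,500: Bilal, Zofia, and Verity each take ₹49,500.
Yusuf's share (₹148,500) passes entirely to Oren.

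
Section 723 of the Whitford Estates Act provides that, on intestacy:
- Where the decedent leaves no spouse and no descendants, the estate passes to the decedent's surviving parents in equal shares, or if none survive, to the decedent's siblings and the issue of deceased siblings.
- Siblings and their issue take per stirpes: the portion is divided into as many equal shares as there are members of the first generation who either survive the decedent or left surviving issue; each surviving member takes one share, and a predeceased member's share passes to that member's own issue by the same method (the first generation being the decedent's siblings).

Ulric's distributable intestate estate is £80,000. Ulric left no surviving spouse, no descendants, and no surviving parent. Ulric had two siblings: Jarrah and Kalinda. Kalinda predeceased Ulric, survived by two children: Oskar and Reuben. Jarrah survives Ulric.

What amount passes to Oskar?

The entire £80,000 passes to the siblings and their issue.
That amount (£80,000) is divided into 2 shares of £40,000: Jarrah takes £40,000; Kalinda's £40,000 share passes to Kalinda's issue.
Kalinda's share (£40,000) is divided into 2 shares of £20,000: Oskar and Reuben each take £20,000.

Oskar receives £20,000.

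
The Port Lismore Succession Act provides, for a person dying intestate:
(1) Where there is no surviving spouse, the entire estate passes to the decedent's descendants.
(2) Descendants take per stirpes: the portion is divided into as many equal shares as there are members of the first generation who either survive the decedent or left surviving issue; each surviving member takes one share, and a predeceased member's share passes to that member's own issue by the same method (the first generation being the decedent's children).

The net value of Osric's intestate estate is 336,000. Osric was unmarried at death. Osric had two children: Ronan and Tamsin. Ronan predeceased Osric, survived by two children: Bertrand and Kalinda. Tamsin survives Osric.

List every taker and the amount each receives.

The entire 336,000 passes to the descendants.
That amount (336,000) is divided into 2 shares of 168,000: Tamsin takes 168,000; Ronan's 168,000 share passes to Ronan's issue.
Ronan's share (168,000) is divided into 2 shares of 84,000: Bertrand and Kalinda each take 84,000.

Bertrand: 84,000; Kalinda: 84,000; Tamsin: 168,000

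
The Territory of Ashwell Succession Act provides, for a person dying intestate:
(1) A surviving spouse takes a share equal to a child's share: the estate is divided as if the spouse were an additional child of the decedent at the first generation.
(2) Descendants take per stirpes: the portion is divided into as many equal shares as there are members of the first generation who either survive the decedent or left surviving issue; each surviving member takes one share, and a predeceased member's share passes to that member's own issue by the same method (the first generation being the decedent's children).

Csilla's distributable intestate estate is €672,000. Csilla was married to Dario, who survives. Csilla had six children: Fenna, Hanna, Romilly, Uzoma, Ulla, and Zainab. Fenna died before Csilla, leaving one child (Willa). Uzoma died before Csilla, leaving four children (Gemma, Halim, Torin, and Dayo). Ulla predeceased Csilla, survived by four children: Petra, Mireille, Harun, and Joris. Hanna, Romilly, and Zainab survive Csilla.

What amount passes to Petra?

The spouse counts as an additional share at the children's level, so there are 7 primary shares of €96,000. Dario takes one such share (€96,000).
The children's combined portion (€576,000) is divided into 6 shares of €96,000: Hanna, Romilly, and Zainab each take €96,000; Fenna's €96,000 share passes to Fenna's issue; Uzoma's €96,000 share passes to Uzoma's issue; Ulla's €96,000 share passes to Ulla's issue.
Fenna's share (€96,000) passes entirely to Willa.
Uzoma's share (€96,000) is divided into 4 shares of €24,000: Gemma, Halim, Torin, and Dayo each take €24,000.
Ulla's share (€96,000) is divided into 4 shares of €24,000: Petra, Mireille, Harun, and Joris each take €24,000.

Petra receives €24,000.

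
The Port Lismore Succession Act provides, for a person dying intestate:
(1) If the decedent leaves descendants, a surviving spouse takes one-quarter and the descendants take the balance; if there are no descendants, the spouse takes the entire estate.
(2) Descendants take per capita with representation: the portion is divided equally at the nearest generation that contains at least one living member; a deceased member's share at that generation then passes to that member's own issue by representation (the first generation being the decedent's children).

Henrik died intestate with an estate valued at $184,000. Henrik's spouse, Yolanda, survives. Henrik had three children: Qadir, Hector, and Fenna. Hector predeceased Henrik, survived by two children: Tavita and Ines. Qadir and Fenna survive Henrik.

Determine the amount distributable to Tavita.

Yolanda takes one-quarter of $184,000 = $46,000. The remaining $138,000 passes to the descendants.
The descendants' portion ($138,000) is divided into 3 shares of $46,000: Qadir and Fenna each take $46,000; Hector's $46,000 share passes to Hector's issue.
Hector's share ($46,000) is divided into 2 shares of $23,000: Tavita and Ines each take $23,000.

Tavita receives $23,000.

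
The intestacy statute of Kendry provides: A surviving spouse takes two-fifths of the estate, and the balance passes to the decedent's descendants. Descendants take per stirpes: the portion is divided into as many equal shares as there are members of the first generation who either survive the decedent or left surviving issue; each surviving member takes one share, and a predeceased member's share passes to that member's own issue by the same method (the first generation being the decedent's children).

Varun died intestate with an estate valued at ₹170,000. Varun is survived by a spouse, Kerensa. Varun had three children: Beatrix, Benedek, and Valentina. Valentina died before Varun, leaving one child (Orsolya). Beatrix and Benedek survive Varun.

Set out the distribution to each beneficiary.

Kerensa takes two-fifths of ₹170,000 = ₹68,000. The remaining ₹102,000 passes to the descendants.
The descendants' portion (₹102,000) is divided into 3 shares of ₹34,000: Beatrix and Benedek each take ₹34,000; Valentina's ₹34,000 share passes to Valentina's issue.
Valentina's share (₹34,000) passes entirely to Orsolya.

Kerensa: ₹68,000; Beatrix: ₹34,000; Benedek: ₹34,000; Orsolya: ₹34,000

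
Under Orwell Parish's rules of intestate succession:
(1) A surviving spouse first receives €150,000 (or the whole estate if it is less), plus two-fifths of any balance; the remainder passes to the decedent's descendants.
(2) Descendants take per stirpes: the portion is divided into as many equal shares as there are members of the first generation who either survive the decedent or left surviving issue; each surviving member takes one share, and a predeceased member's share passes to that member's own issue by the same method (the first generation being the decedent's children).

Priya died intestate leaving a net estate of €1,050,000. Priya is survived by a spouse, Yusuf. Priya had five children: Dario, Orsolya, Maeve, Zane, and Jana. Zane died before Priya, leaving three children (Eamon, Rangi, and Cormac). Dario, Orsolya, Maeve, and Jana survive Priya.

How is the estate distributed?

Yusuf first takes €150,000, leaving a balance of €900,000. Yusuf then takes two-fifths of the balance (€360,000), for a total of €510,000. The remaining €540,000 passes to the descendants.
The descendants' portion (€540,000) is divided into 5 shares of €108,000: Dario, Orsolya, Maeve, and Jana each take €108,000; Zane's €108,000 share passes to Zane's issue.
Zane's share (€108,000) is divided into 3 shares of €36,000: Eamon, Rangi, and Cormac each take €36,000.

Yusuf: €510,000; Dario: €108,000; Orsolya: €108,000; Maeve: €108,000; Eamon: €36,000; Rangi: €36,000; Cormac: €36,000; Jana: €108,000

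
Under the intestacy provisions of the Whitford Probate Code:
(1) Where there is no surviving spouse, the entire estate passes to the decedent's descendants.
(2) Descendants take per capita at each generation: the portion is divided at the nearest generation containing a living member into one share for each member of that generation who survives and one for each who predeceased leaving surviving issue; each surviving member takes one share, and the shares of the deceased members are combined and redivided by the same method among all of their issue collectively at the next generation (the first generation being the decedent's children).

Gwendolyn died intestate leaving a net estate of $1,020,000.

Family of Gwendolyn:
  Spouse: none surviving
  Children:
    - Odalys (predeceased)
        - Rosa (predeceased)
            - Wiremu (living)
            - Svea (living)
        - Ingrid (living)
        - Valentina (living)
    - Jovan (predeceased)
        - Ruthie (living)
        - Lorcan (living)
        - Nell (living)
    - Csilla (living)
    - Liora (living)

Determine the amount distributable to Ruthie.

The entire $1,020,000 passes to the descendants.
That amount ($1,020,000) is divided at the children's generation into 4 shares of $255,000. Csilla and Liora each take $255,000. The 2 shares of the deceased (Odalys and Jovan) are combined into a pool of $510,000.
That pool ($510,000) is divided at the grandchildren's generation into 6 shares of $85,000. Ingrid, Valentina, Ruthie, Lorcan, and Nell each take $85,000. The remaining share for the deceased Rosa ($85,000) is carried to the next generation.
That pool ($85,000) is divided at the great-grandchildren's generation equally among Wiremu and Svea: $42,500 each.

Ruthie receives $85,000.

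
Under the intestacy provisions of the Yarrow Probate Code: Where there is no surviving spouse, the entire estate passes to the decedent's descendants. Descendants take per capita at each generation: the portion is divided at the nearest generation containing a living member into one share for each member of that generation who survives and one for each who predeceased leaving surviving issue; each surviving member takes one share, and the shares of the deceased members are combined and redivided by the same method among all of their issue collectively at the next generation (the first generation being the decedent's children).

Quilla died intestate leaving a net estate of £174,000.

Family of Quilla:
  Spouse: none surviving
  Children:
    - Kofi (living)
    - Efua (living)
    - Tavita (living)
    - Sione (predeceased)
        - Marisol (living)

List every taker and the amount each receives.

Kofi: £43,500; Efua: £43,500; Tavita: £43,500; Marisol: £43,500

The entire £174,000 passes to the descendants.
That amount (£174,000) is divided at the children's generation into 4 shares of £43,500. Kofi, Efua, and Tavita each take £43,500. The remaining share for the deceased Sione (£43,500) is carried to the next generation.
That pool (£43,500) passes entirely to Marisol, the sole taker at the grandchildren's generation.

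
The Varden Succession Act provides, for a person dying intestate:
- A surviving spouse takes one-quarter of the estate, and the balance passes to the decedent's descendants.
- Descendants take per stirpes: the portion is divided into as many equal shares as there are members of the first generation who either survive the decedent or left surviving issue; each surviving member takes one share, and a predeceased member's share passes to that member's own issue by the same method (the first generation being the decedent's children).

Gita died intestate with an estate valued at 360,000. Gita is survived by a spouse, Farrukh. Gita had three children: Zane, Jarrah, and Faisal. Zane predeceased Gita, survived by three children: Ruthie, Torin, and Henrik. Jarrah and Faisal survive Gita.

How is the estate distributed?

Farrukh takes one-quarter of 360,000 = 90,000. The remaining 270,000 passes to the descendants.
The descendants' portion (270,000) is divided into 3 shares of 90,000: Jarrah and Faisal each take 90,000; Zane's 90,000 share passes to Zane's issue.
Zane's share (90,000) is divided into 3 shares of 30,000: Ruthie, Torin, and Henrik each take 30,000.

Farrukh: 90,000; Ruthie: 30,000; Torin: 30,000; Henrik: 30,000; Jarrah: 90,000; Faisal: 90,000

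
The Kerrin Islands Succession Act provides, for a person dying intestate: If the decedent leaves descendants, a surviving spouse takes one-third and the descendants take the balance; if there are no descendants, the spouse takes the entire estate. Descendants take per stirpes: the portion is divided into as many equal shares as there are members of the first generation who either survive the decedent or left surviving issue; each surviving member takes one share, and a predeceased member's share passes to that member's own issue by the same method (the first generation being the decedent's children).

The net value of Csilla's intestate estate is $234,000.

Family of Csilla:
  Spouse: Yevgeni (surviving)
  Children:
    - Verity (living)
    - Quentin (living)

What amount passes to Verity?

Yevgeni takes one-third of $234,000 = $78,000. The remaining $156,000 passes to the descendants.
The descendants' portion ($156,000) is divided into 2 shares of $78,000: Verity and Quentin each take $78,000.

Verity receives $78,000.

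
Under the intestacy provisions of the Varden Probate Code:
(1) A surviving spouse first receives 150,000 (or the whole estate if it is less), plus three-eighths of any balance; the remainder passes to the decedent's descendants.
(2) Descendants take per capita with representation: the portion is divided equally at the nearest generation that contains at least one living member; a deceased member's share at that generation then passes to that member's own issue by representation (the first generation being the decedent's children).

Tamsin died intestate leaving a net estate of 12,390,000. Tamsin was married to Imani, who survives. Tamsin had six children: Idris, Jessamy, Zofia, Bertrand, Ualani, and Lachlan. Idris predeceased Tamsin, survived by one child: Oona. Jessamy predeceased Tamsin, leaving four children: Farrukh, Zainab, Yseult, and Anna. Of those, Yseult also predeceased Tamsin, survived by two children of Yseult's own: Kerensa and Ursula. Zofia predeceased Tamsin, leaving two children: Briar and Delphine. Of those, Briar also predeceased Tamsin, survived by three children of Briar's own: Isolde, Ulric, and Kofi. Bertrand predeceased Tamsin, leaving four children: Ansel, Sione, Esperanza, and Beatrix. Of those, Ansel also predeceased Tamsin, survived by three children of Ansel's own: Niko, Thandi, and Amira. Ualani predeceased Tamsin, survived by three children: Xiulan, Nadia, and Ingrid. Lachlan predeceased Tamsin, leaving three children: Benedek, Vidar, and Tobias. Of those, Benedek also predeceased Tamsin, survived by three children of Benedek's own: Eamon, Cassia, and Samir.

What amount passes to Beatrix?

Beatrix receives 450,000.

Imani first takes 150,000, leaving a balance of 12,240,000. Imani then takes three-eighths of the balance (4,590,000), for a total of 4,740,000. The remaining 7,650,000 passes to the descendants.
No child survives, so the initial division is made at the grandchildren's generation.
The descendants' portion (7,650,000) is divided into 17 shares of 450,000: Oona, Farrukh, Zainab, Anna, Delphine, Sione, Esperanza, Beatrix, Xiulan, Nadia, Ingrid, Vidar, and Tobias each take 450,000; Yseult's 450,000 share passes to Yseult's issue; Briar's 450,000 share passes to Briar's issue; Ansel's 450,000 share passes to Ansel's issue; Benedek's 450,000 share passes to Benedek's issue.
Yseult's share (450,000) is divided into 2 shares of 225,000: Kerensa and Ursula each take 225,000.
Briar's share (450,000) is divided into 3 shares of 150,000: Isolde, Ulric, and Kofi each take 150,000.
Ansel's share (450,000) is divided into 3 shares of 150,000: Niko, Thandi, and Amira each take 150,000.
Benedek's share (450,000) is divided into 3 shares of 150,000: Eamon, Cassia, and Samir each take 150,000.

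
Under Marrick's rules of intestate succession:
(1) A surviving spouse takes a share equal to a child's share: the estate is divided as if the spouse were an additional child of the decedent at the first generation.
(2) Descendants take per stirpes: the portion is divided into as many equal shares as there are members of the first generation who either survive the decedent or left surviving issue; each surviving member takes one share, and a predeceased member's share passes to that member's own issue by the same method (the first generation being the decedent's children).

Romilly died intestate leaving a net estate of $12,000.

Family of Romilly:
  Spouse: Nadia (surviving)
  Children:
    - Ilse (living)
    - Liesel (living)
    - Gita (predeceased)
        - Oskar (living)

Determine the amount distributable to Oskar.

The spouse counts as an additional share at the children's level, so there are 4 primary shares of $3,000. Nadia takes one such share ($3,000).
The children's combined portion ($9,000) is divided into 3 shares of $3,000: Ilse and Liesel each take $3,000; Gita's $3,000 share passes to Gita's issue.
Gita's share ($3,000) passes entirely to Oskar.

Oskar receives $3,000.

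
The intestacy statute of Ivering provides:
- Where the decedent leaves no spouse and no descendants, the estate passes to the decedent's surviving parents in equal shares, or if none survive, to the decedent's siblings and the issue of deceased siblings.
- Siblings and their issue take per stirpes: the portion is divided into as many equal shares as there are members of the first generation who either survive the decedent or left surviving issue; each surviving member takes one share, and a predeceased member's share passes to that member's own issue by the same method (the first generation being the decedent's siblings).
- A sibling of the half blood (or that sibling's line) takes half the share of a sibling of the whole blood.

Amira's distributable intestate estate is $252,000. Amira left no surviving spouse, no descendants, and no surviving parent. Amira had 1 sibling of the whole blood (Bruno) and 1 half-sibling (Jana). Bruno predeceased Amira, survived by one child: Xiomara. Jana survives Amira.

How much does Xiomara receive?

The entire $252,000 passes to the siblings and their issue.
Counting each half-blood sibling's line as half a unit, there are 3/2 units in $252,000, so one unit is $168,000. Whole-blood lines (Bruno) take $168,000 each; half-blood lines (Jana) take $84,000 each.
Bruno's share ($168,000) passes entirely to Xiomara.

Xiomara receives $168,000.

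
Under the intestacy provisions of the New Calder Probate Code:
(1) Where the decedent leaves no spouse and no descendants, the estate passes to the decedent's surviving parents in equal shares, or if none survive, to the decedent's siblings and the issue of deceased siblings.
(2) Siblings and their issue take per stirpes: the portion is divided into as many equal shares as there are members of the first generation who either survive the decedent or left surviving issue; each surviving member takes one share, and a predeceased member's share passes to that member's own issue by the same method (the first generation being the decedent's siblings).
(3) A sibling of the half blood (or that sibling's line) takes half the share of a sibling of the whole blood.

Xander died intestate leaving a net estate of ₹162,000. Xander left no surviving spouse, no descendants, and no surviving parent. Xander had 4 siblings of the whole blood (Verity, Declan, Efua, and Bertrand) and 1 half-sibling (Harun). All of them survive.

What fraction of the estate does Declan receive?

The entire ₹162,000 passes to the siblings and their issue.
Counting each half-blood sibling's line as half a unit, there are 9/2 units in ₹162,000, so one unit is ₹36,000. Whole-blood lines (Verity, Declan, Efua, and Bertrand) take ₹36,000 each; half-blood lines (Harun) take ₹18,000 each.

Declan receives 2/9 of the estate.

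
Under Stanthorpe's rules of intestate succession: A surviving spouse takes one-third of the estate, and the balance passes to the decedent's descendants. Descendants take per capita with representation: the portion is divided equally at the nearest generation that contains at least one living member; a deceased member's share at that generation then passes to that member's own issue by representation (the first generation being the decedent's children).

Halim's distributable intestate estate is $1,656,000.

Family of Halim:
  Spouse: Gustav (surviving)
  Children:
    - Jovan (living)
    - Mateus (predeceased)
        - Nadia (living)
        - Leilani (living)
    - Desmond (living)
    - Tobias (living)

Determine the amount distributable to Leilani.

Gustav takes one-third of $1,656,000 = $552,000. The remaining $1,104,000 passes to the descendants.
The descendants' portion ($1,104,000) is divided into 4 shares of $276,000: Jovan, Desmond, and Tobias each take $276,000; Mateus's $276,000 share passes to Mateus's issue.
Mateus's share ($276,000) is divided into 2 shares of $138,000: Nadia and Leilani each take $138,000.

Leilani receives $138,000.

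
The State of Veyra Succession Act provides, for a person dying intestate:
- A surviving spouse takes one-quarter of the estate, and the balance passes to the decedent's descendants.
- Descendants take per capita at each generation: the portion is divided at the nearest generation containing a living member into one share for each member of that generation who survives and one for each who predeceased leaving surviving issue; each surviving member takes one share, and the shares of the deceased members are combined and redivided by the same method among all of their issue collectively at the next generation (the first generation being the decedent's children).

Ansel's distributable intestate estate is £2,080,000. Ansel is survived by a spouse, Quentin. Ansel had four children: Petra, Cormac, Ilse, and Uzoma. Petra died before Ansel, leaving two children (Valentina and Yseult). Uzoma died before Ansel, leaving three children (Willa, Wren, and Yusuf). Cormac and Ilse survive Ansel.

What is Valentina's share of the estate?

Quentin takes one-quarter of £2,080,000 = £520,000. The remaining £1,560,000 passes to the descendants.
The descendants' portion (£1,560,000) is divided at the children's generation into 4 shares of £390,000. Cormac and Ilse each take £390,000. The 2 shares of the deceased (Petra and Uzoma) are combined into a pool of £780,000.
That pool (£780,000) is divided at the grandchildren's generation equally among Valentina, Yseult, Willa, Wren, and Yusuf: £156,000 each.

Valentina receives £156,000.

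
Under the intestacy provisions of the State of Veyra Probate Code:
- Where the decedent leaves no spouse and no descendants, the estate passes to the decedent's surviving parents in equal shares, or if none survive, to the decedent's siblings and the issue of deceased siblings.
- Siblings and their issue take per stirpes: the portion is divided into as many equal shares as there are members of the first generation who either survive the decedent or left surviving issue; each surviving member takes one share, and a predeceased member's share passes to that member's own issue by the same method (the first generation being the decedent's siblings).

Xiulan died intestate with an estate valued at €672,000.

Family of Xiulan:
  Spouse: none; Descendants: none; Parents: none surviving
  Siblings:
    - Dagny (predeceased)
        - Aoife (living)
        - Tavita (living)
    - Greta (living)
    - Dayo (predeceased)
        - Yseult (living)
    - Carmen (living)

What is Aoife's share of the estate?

Aoife receives €84,000.

The entire €672,000 passes to the siblings and their issue.
That amount (€672,000) is divided into 4 shares of €168,000: Greta and Carmen each take €168,000; Dagny's €168,000 share passes to Dagny's issue; Dayo's €168,000 share passes to Dayo's issue.
Dagny's share (€168,000) is divided into 2 shares of €84,000: Aoife and Tavita each take €84,000.
Dayo's share (€168,000) passes entirely to Yseult.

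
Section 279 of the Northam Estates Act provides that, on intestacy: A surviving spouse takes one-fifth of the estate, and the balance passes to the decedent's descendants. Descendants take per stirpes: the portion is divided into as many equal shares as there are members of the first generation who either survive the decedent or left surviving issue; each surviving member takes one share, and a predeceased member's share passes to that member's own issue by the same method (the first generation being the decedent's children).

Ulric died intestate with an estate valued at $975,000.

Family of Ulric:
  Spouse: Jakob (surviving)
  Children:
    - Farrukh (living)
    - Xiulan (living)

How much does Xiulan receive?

Jakob takes one-fifth of $975,000 = $195,000. The remaining $780,000 passes to the descendants.
The descendants' portion ($780,000) is divided into 2 shares of $390,000: Farrukh and Xiulan each take $390,000.

Xiulan receives $390,000.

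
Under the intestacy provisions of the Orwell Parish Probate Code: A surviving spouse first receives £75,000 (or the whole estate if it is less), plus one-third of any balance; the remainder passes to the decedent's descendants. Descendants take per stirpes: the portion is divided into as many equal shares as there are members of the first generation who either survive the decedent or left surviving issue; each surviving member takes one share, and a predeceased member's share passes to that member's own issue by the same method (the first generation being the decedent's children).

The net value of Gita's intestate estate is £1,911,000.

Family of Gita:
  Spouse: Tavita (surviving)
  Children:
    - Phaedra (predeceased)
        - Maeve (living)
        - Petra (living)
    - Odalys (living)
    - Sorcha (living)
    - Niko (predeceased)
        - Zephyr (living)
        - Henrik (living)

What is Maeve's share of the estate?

Tavita first takes £75,000, leaving a balance of £1,836,000. Tavita then takes one-third of the balance (£612,000), for a total of £687,000. The remaining £1,224,000 passes to the descendants.
The descendants' portion (£1,224,000) is divided into 4 shares of £306,000: Odalys and Sorcha each take £306,000; Phaedra's £306,000 share passes to Phaedra's issue; Niko's £306,000 share passes to Niko's issue.
Phaedra's share (£306,000) is divided into 2 shares of £153,000: Maeve and Petra each take £153,000.
Niko's share (£306,000) is divided into 2 shares of £153,000: Zephyr and Henrik each take £153,000.

Maeve receives £153,000.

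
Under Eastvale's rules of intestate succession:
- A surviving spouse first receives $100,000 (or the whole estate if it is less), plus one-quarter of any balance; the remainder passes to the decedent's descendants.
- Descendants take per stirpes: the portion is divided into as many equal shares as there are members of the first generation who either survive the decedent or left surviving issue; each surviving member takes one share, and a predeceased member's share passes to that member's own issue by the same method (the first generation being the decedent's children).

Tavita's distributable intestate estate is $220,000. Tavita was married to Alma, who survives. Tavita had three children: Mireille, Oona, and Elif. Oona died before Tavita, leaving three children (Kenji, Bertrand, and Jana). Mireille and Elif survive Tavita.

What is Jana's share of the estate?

Jana receives $10,000.

Alma first takes $100,000, leaving a balance of $120,000. Alma then takes one-quarter of the balance ($30,000), for a total of $130,000. The remaining $90,000 passes to the descendants.
The descendants' portion ($90,000) is divided into 3 shares of $30,000: Mireille and Elif each take $30,000; Oona's $30,000 share passes to Oona's issue.
Oona's share ($30,000) is divided into 3 shares of $10,000: Kenji, Bertrand, and Jana each take $10,000.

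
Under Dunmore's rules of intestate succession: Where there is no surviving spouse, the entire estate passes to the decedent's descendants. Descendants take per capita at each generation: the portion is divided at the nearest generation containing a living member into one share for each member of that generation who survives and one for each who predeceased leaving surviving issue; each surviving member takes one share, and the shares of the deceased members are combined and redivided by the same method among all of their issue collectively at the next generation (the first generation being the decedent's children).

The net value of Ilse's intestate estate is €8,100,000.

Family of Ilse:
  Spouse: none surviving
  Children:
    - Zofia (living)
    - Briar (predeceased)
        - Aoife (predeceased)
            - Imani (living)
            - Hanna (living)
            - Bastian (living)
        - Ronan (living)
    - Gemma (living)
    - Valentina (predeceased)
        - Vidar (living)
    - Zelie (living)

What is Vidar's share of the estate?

The entire €8,100,000 passes to the descendants.
That amount (€8,100,000) is divided at the children's generation into 5 shares of €1,620,000. Zofia, Gemma, and Zelie each take €1,620,000. The 2 shares of the deceased (Briar and Valentina) are combined into a pool of €3,240,000.
That pool (€3,240,000) is divided at the grandchildren's generation into 3 shares of €1,080,000. Ronan and Vidar each take €1,080,000. The remaining share for the deceased Aoife (€1,080,000) is carried to the next generation.
That pool (€1,080,000) is divided at the great-grandchildren's generation equally among Imani, Hanna, and Bastian: €360,000 each.

Vidar receives €1,080,000.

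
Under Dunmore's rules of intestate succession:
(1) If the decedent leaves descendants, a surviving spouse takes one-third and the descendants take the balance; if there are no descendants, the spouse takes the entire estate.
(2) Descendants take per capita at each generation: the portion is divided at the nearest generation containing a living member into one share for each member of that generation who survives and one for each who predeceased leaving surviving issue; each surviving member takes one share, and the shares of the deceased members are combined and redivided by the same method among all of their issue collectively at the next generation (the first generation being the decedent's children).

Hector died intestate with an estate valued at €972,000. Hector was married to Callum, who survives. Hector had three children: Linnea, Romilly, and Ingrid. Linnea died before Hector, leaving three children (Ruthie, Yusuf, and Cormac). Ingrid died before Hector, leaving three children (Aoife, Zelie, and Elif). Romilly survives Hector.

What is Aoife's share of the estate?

Callum takes one-third of €972,000 = €324,000. The remaining €648,000 passes to the descendants.
The descendants' portion (€648,000) is divided at the children's generation into 3 shares of €216,000. Romilly takes €216,000. The 2 shares of the deceased (Linnea and Ingrid) are combined into a pool of €432,000.
That pool (€432,000) is divided at the grandchildren's generation equally among Ruthie, Yusuf, Cormac, Aoife, Zelie, and Elif: €72,000 each.

Aoife receives €72,000.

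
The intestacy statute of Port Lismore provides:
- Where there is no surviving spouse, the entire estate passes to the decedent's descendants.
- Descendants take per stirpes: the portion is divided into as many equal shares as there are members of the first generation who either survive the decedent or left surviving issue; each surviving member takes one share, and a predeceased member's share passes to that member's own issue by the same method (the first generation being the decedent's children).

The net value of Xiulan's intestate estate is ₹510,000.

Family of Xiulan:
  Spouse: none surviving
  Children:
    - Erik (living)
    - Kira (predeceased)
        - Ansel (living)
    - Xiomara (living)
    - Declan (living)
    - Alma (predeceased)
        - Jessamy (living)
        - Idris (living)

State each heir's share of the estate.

The entire ₹510,000 passes to the descendants.
That amount (₹510,000) is divided into 5 shares of ₹102,000: Erik, Xiomara, and Declan each take ₹102,000; Kira's ₹102,000 share passes to Kira's issue; Alma's ₹102,000 share passes to Alma's issue.
Kira's share (₹102,000) passes entirely to Ansel.
Alma's share (₹102,000) is divided into 2 shares of ₹51,000: Jessamy and Idris each take ₹51,000.

Erik: ₹102,000; Ansel: ₹102,000; Xiomara: ₹102,000; Declan: ₹102,000; Jessamy: ₹51,000; Idris: ₹51,000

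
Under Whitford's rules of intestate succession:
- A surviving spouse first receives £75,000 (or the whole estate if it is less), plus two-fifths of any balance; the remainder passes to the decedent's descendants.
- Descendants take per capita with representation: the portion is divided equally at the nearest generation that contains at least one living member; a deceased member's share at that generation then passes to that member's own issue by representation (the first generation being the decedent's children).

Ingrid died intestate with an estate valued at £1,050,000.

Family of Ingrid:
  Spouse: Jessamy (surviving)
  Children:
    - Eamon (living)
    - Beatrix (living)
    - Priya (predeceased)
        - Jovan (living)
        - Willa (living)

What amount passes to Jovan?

Jovan receives £97,500.

Jessamy first takes £75,000, leaving a balance of £975,000. Jessamy then takes two-fifths of the balance (£390,000), for a total of £465,000. The remaining £585,000 passes to the descendants.
The descendants' portion (£585,000) is divided into 3 shares of £195,000: Eamon and Beatrix each take £195,000; Priya's £195,000 share passes to Priya's issue.
Priya's share (£195,000) is divided into 2 shares of £97,500: Jovan and Willa each take £97,500.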